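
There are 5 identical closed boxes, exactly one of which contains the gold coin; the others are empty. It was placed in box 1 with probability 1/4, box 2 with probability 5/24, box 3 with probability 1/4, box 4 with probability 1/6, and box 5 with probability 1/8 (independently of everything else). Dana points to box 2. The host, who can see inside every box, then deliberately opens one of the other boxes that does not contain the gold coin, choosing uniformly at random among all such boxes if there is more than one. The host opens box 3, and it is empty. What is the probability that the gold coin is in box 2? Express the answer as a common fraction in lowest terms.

15/67

Condition on the true location of the gold coin.
If it is in box 1 (prior 1/4): the host has 3 equally likely choices, so probability 1/3; weight (1/4)·(1/3) = 1/12.
If it is in box 2 (prior 5/24): the host has 4 equally likely choices, so probability 1/4; weight (5/24)·(1/4) = 5/96.
If it is in box 3 (prior 1/4): the host opened box 3, so this case is ruled out; weight (1/4)·0 = 0.
If it is in box 4 (prior 1/6): the host has 3 equally likely choices, so probability 1/3; weight (1/6)·(1/3) = 1/18.
If it is in box 5 (prior 1/8): the host has 3 equally likely choices, so probability 1/3; weight (1/8)·(1/3) = 1/24.
The weights sum to 67/288.
So P(the gold coin in box 2 | the host opened box 3) = (5/96) / (67/288) = 15/67.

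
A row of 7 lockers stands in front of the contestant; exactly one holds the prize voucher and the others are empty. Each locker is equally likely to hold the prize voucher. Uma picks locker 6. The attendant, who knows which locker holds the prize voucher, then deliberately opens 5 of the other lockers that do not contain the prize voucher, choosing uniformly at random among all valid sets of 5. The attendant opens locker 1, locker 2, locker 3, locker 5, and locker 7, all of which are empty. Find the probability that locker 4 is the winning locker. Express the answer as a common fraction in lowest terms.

Apply Bayes' rule, conditioning on where the prize voucher actually is.
If it is in any of lockers 1, 2, 3, 5, and 7 (prior 1/7 each): that locker was opened and seen not to hold the prize — ruled out; weight (1/7)·0 = 0 each.
If it is in locker 4 (prior 1/7): the attendant has no choice, probability 1; weight (1/7)·1 = 1/7.
If it is in locker 6 (prior 1/7): the attendant has 6 equally likely choices, so probability 1/6; weight (1/7)·(1/6) = 1/42.
The weights sum to 1/6.
So P(the prize voucher in locker 4 | the attendant opened locker 1, locker 2, locker 3, locker 5, and locker 7) = (1/7) / (1/6) = 6/7.

6/7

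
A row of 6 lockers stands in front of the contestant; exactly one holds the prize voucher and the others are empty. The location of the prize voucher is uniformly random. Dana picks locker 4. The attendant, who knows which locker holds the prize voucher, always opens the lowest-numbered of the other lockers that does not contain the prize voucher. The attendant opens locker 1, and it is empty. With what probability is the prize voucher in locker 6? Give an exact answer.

1/5

Condition on the true location of the prize voucher.
If it is in locker 1 (prior 1/6): the attendant opened locker 1, so this case is ruled out; weight (1/6)·0 = 0.
If it is in any of lockers 2, 3, 4, 5, and 6 (prior 1/6 each): locker 1 is the lowest-numbered option available, probability 1; weight (1/6)·1 = 1/6 each.
The weights sum to 5/6.
So P(the prize voucher in locker 6 | the attendant opened locker 1) = (1/6) / (5/6) = 1/5.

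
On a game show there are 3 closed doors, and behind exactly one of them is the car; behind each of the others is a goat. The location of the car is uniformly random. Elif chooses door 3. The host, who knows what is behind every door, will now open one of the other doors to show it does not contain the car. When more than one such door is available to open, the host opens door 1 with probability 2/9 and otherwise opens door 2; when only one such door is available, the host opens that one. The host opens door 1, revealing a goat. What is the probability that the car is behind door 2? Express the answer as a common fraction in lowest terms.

9/11

Consider each possible location of the car in turn.
If it is behind door 1 (prior 1/3): the host opened door 1, so this case is ruled out; weight (1/3)·0 = 0.
If it is behind door 2 (prior 1/3): only door 1 is available, probability 1; weight (1/3)·1 = 1/3.
If it is behind door 3 (prior 1/3): door 1 is available, opened with probability 2/9; weight (1/3)·(2/9) = 2/27.
The weights sum to 11/27.
So P(the car behind door 2 | the host opened door 1) = (1/3) / (11/27) = 9/11.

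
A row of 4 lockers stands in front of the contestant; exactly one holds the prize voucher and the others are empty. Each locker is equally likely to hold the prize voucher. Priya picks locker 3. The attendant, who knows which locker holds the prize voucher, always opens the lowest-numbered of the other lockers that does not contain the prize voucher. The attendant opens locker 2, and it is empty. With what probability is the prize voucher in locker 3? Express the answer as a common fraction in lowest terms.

Apply Bayes' rule, conditioning on where the prize voucher actually is.
If it is in locker 1 (prior 1/4): locker 2 is the lowest-numbered option available, probability 1; weight (1/4)·1 = 1/4.
If it is in locker 2 (prior 1/4): the attendant opened locker 2, so this case is ruled out; weight (1/4)·0 = 0.
If it is in either of lockers 3 and 4 (prior 1/4 each): the attendant would have opened locker 1 instead, probability 0; weight (1/4)·0 = 0 each.
The weights sum to 1/4.
So P(the prize voucher in locker 3 | the attendant opened locker 2) = 0 / (1/4) = 0.

0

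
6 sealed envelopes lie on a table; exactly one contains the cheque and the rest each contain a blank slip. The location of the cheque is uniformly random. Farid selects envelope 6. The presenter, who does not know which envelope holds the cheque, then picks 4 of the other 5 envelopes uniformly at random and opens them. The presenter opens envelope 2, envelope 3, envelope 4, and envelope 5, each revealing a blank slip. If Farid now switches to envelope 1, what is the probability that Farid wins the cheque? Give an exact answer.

Because the presenter chose which envelopes to open without knowing where the cheque is, the choice is independent of the prize location. Learning that none of the 4 opened envelopes holds the cheque simply rules out those 4 locations and leaves the remaining 2 envelopes still equally likely by symmetry.
So P(the cheque in envelope 1) = 1/2.

1/2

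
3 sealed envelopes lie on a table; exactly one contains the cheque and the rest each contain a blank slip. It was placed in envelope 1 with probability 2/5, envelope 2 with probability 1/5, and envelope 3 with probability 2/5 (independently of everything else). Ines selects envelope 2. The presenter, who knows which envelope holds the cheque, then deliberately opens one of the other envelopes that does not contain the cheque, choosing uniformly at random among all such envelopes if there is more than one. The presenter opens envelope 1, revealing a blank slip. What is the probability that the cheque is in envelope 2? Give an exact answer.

1/5

Apply Bayes' rule, conditioning on where the cheque actually is.
If it is in envelope 1 (prior 2/5): the presenter opened envelope 1, so this case is ruled out; weight (2/5)·0 = 0.
If it is in envelope 2 (prior 1/5): the presenter has 2 equally likely choices, so probability 1/2; weight (1/5)·(1/2) = 1/10.
If it is in envelope 3 (prior 2/5): the presenter has no choice, probability 1; weight (2/5)·1 = 2/5.
The weights sum to 1/2.
So P(the cheque in envelope 2 | the presenter opened envelope 1) = (1/10) / (1/2) = 1/5.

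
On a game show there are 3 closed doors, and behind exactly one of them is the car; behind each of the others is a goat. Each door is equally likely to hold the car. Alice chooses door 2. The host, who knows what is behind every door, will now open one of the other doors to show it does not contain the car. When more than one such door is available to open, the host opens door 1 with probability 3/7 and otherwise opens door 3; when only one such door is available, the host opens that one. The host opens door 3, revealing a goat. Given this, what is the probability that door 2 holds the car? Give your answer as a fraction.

Consider each possible location of the car in turn.
If it is behind door 1 (prior 1/3): only door 3 is available, probability 1; weight (1/3)·1 = 1/3.
If it is behind door 2 (prior 1/3): door 1 is available but not opened, probability 4/7; weight (1/3)·(4/7) = 4/21.
If it is behind door 3 (prior 1/3): the host opened door 3, so this case is ruled out; weight (1/3)·0 = 0.
The weights sum to 11/21.
So P(the car behind door 2 | the host opened door 3) = (4/21) / (11/21) = 4/11.

4/11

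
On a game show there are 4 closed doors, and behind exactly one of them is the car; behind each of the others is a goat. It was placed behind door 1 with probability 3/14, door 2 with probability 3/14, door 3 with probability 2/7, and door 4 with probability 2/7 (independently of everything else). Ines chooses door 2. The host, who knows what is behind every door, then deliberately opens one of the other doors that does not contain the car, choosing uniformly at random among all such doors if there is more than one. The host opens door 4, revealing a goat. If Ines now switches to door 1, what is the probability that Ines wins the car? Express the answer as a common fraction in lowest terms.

1/3

Consider each possible location of the car in turn.
If it is behind door 1 (prior 3/14): the host has 2 equally likely choices, so probability 1/2; weight (3/14)·(1/2) = 3/28.
If it is behind door 2 (prior 3/14): the host has 3 equally likely choices, so probability 1/3; weight (3/14)·(1/3) = 1/14.
If it is behind door 3 (prior 2/7): the host has 2 equally likely choices, so probability 1/2; weight (2/7)·(1/2) = 1/7.
If it is behind door 4 (prior 2/7): the host opened door 4, so this case is ruled out; weight (2/7)·0 = 0.
The weights sum to 9/28.
So P(the car behind door 1 | the host opened door 4) = (3/28) / (9/28) = 1/3.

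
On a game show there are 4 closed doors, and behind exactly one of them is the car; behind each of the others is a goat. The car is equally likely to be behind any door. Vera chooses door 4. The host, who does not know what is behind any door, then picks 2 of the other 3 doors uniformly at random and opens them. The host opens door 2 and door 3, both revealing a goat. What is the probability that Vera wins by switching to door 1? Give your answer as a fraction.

1/2

Consider each possible location of the car in turn.
If it is behind either of doors 1 and 4 (prior 1/4 each): the host picks exactly this set with probability 1/3 regardless, and none is the prize; weight (1/4)·(1/3) = 1/12 each.
If it is behind either of doors 2 and 3 (prior 1/4 each): that door was opened and seen not to hold the prize — ruled out; weight (1/4)·0 = 0 each.
The weights sum to 1/6.
So P(the car behind door 1 | the host opened door 2 and door 3) = (1/12) / (1/6) = 1/2.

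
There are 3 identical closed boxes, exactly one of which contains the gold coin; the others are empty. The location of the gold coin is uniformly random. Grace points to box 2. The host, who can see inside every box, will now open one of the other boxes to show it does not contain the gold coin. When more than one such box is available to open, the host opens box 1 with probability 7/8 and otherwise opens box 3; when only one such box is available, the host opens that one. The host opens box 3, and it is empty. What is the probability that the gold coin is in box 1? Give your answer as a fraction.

8/9

Condition on the true location of the gold coin.
If it is in box 1 (prior 1/3): only box 3 is available, probability 1; weight (1/3)·1 = 1/3.
If it is in box 2 (prior 1/3): box 1 is available but not opened, probability 1/8; weight (1/3)·(1/8) = 1/24.
If it is in box 3 (prior 1/3): the host opened box 3, so this case is ruled out; weight (1/3)·0 = 0.
The weights sum to 3/8.
So P(the gold coin in box 1 | the host opened box 3) = (1/3) / (3/8) = 8/9.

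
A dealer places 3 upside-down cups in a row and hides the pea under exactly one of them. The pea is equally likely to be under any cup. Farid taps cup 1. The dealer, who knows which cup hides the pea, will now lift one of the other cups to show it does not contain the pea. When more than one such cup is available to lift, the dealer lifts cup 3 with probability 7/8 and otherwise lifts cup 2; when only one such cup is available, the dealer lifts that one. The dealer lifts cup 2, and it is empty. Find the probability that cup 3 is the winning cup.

Condition on the true location of the pea.
If it is under cup 1 (prior 1/3): cup 3 is available but not opened, probability 1/8; weight (1/3)·(1/8) = 1/24.
If it is under cup 2 (prior 1/3): the dealer opened cup 2, so this case is ruled out; weight (1/3)·0 = 0.
If it is under cup 3 (prior 1/3): only cup 2 is available, probability 1; weight (1/3)·1 = 1/3.
The weights sum to 3/8.
So P(the pea under cup 3 | the dealer opened cup 2) = (1/3) / (3/8) = 8/9.

8/9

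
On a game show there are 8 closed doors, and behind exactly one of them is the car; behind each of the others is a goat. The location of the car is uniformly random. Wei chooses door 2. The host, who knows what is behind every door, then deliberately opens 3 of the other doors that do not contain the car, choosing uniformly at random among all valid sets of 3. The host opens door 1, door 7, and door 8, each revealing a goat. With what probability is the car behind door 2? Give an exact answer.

1/8

Condition on the true location of the car.
If it is behind any of doors 1, 7, and 8 (prior 1/8 each): that door was opened and seen not to hold the prize — ruled out; weight (1/8)·0 = 0 each.
If it is behind door 2 (prior 1/8): the host has 35 equally likely choices, so probability 1/35; weight (1/8)·(1/35) = 1/280.
If it is behind any of doors 3, 4, 5, and 6 (prior 1/8 each): the host has 20 equally likely choices, so probability 1/20; weight (1/8)·(1/20) = 1/160 each.
The weights sum to 1/35.
So P(the car behind door 2 | the host opened door 1, door 7, and door 8) = (1/280) / (1/35) = 1/8.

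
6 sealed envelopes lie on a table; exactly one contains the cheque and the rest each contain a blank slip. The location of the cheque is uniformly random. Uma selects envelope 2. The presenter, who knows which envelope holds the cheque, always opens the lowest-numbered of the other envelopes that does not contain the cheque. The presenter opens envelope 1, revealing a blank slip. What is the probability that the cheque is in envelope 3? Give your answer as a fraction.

1/5

Consider each possible location of the cheque in turn.
If it is in envelope 1 (prior 1/6): the presenter opened envelope 1, so this case is ruled out; weight (1/6)·0 = 0.
If it is in any of envelopes 2, 3, 4, 5, and 6 (prior 1/6 each): envelope 1 is the lowest-numbered option available, probability 1; weight (1/6)·1 = 1/6 each.
The weights sum to 5/6.
So P(the cheque in envelope 3 | the presenter opened envelope 1) = (1/6) / (5/6) = 1/5.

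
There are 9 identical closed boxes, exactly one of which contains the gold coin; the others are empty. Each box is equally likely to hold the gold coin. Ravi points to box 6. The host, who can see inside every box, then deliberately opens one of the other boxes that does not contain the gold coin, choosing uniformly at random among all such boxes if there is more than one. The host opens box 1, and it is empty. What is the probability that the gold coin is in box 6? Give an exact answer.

1/9

Condition on the true location of the gold coin.
If it is in box 1 (prior 1/9): the host opened box 1, so this case is ruled out; weight (1/9)·0 = 0.
If it is in any of boxes 2, 3, 4, 5, 7, 8, and 9 (prior 1/9 each): the host has 7 equally likely choices, so probability 1/7; weight (1/9)·(1/7) = 1/63 each.
If it is in box 6 (prior 1/9): the host has 8 equally likely choices, so probability 1/8; weight (1/9)·(1/8) = 1/72.
The weights sum to 1/8.
So P(the gold coin in box 6 | the host opened box 1) = (1/72) / (1/8) = 1/9.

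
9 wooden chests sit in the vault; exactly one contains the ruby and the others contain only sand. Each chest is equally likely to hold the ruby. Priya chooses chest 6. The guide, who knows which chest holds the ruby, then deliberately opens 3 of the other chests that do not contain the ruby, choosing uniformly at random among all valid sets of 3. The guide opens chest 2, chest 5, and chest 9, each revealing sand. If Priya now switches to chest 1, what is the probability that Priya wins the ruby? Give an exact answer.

Condition on the true location of the ruby.
If it is in any of chests 1, 3, 4, 7, and 8 (prior 1/9 each): the guide has 35 equally likely choices, so probability 1/35; weight (1/9)·(1/35) = 1/315 each.
If it is in any of chests 2, 5, and 9 (prior 1/9 each): that chest was opened and seen not to hold the prize — ruled out; weight (1/9)·0 = 0 each.
If it is in chest 6 (prior 1/9): the guide has 56 equally likely choices, so probability 1/56; weight (1/9)·(1/56) = 1/504.
The weights sum to 1/56.
So P(the ruby in chest 1 | the guide opened chest 2, chest 5, and chest 9) = (1/315) / (1/56) = 8/45.

8/45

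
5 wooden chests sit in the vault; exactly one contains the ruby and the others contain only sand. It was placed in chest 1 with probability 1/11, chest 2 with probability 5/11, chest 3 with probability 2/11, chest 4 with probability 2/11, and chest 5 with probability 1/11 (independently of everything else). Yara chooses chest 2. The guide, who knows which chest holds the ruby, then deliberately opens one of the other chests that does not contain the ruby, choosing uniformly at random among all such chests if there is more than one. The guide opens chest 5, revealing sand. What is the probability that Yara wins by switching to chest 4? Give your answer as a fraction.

Consider each possible location of the ruby in turn.
If it is in chest 1 (prior 1/11): the guide has 3 equally likely choices, so probability 1/3; weight (1/11)·(1/3) = 1/33.
If it is in chest 2 (prior 5/11): the guide has 4 equally likely choices, so probability 1/4; weight (5/11)·(1/4) = 5/44.
If it is in either of chests 3 and 4 (prior 2/11 each): the guide has 3 equally likely choices, so probability 1/3; weight (2/11)·(1/3) = 2/33 each.
If it is in chest 5 (prior 1/11): the guide opened chest 5, so this case is ruled out; weight (1/11)·0 = 0.
The weights sum to 35/132.
So P(the ruby in chest 4 | the guide opened chest 5) = (2/33) / (35/132) = 8/35.

8/35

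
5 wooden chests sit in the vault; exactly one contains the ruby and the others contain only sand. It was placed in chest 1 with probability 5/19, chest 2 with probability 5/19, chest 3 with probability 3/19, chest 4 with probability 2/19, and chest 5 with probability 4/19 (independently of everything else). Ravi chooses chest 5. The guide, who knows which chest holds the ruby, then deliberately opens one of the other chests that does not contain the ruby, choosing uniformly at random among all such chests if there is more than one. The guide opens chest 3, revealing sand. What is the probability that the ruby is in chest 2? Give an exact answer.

1/3

Consider each possible location of the ruby in turn.
If it is in either of chests 1 and 2 (prior 5/19 each): the guide has 3 equally likely choices, so probability 1/3; weight (5/19)·(1/3) = 5/57 each.
If it is in chest 3 (prior 3/19): the guide opened chest 3, so this case is ruled out; weight (3/19)·0 = 0.
If it is in chest 4 (prior 2/19): the guide has 3 equally likely choices, so probability 1/3; weight (2/19)·(1/3) = 2/57.
If it is in chest 5 (prior 4/19): the guide has 4 equally likely choices, so probability 1/4; weight (4/19)·(1/4) = 1/19.
The weights sum to 5/19.
So P(the ruby in chest 2 | the guide opened chest 3) = (5/57) / (5/19) = 1/3.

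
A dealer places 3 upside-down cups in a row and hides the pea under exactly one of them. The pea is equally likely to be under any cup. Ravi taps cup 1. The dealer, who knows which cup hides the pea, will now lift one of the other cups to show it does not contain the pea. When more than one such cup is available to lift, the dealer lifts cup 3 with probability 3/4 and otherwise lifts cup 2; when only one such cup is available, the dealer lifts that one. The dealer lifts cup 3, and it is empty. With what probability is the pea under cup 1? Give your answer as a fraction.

3/7

Condition on the true location of the pea.
If it is under cup 1 (prior 1/3): cup 3 is available, opened with probability 3/4; weight (1/3)·(3/4) = 1/4.
If it is under cup 2 (prior 1/3): only cup 3 is available, probability 1; weight (1/3)·1 = 1/3.
If it is under cup 3 (prior 1/3): the dealer opened cup 3, so this case is ruled out; weight (1/3)·0 = 0.
The weights sum to 7/12.
So P(the pea under cup 1 | the dealer opened cup 3) = (1/4) / (7/12) = 3/7.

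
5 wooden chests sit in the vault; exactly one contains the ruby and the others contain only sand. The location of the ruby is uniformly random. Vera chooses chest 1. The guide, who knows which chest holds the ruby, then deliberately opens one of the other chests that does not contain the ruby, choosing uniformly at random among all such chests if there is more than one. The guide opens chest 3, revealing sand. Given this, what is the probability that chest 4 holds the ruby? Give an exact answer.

4/15

Consider each possible location of the ruby in turn.
If it is in chest 1 (prior 1/5): the guide has 4 equally likely choices, so probability 1/4; weight (1/5)·(1/4) = 1/20.
If it is in any of chests 2, 4, and 5 (prior 1/5 each): the guide has 3 equally likely choices, so probability 1/3; weight (1/5)·(1/3) = 1/15 each.
If it is in chest 3 (prior 1/5): the guide opened chest 3, so this case is ruled out; weight (1/5)·0 = 0.
The weights sum to 1/4.
So P(the ruby in chest 4 | the guide opened chest 3) = (1/15) / (1/4) = 4/15.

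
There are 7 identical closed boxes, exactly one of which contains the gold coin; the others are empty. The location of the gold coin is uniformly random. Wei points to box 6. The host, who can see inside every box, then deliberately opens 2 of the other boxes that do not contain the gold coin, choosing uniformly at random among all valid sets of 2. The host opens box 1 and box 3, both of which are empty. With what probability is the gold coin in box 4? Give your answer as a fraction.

Consider each possible location of the gold coin in turn.
If it is in either of boxes 1 and 3 (prior 1/7 each): that box was opened and seen not to hold the prize — ruled out; weight (1/7)·0 = 0 each.
If it is in any of boxes 2, 4, 5, and 7 (prior 1/7 each): the host has 10 equally likely choices, so probability 1/10; weight (1/7)·(1/10) = 1/70 each.
If it is in box 6 (prior 1/7): the host has 15 equally likely choices, so probability 1/15; weight (1/7)·(1/15) = 1/105.
The weights sum to 1/15.
So P(the gold coin in box 4 | the host opened box 1 and box 3) = (1/70) / (1/15) = 3/14.

3/14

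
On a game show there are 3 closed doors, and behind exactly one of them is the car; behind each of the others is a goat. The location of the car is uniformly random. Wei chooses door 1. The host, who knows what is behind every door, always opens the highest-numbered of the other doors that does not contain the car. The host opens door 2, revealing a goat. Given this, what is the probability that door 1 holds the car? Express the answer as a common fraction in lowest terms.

0

Apply Bayes' rule, conditioning on where the car actually is.
If it is behind door 1 (prior 1/3): the host would have opened door 3 instead, probability 0; weight (1/3)·0 = 0.
If it is behind door 2 (prior 1/3): the host opened door 2, so this case is ruled out; weight (1/3)·0 = 0.
If it is behind door 3 (prior 1/3): door 2 is the highest-numbered option available, probability 1; weight (1/3)·1 = 1/3.
The weights sum to 1/3.
So P(the car behind door 1 | the host opened door 2) = 0 / (1/3) = 0.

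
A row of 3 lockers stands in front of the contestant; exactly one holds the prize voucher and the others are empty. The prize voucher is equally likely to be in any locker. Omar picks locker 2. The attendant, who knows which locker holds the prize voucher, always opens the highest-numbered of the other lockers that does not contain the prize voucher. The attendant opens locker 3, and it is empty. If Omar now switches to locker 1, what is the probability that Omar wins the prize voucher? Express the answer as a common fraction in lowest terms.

Consider each possible location of the prize voucher in turn.
If it is in either of lockers 1 and 2 (prior 1/3 each): locker 3 is the highest-numbered option available, probability 1; weight (1/3)·1 = 1/3 each.
If it is in locker 3 (prior 1/3): the attendant opened locker 3, so this case is ruled out; weight (1/3)·0 = 0.
The weights sum to 2/3.
So P(the prize voucher in locker 1 | the attendant opened locker 3) = (1/3) / (2/3) = 1/2.

1/2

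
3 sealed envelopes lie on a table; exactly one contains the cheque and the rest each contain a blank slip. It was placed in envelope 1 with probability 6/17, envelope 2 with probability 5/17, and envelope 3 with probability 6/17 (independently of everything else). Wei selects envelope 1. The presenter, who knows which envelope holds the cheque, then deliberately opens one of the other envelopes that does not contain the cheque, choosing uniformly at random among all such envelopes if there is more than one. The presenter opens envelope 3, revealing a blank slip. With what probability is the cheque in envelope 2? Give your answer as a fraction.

Condition on the true location of the cheque.
If it is in envelope 1 (prior 6/17): the presenter has 2 equally likely choices, so probability 1/2; weight (6/17)·(1/2) = 3/17.
If it is in envelope 2 (prior 5/17): the presenter has no choice, probability 1; weight (5/17)·1 = 5/17.
If it is in envelope 3 (prior 6/17): the presenter opened envelope 3, so this case is ruled out; weight (6/17)·0 = 0.
The weights sum to 8/17.
So P(the cheque in envelope 2 | the presenter opened envelope 3) = (5/17) / (8/17) = 5/8.

5/8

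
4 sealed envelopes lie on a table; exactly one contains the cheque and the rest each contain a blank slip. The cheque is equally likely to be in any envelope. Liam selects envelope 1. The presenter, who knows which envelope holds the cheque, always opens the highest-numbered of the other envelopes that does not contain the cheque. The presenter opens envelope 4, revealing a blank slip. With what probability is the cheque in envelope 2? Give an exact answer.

1/3

Consider each possible location of the cheque in turn.
If it is in any of envelopes 1, 2, and 3 (prior 1/4 each): envelope 4 is the highest-numbered option available, probability 1; weight (1/4)·1 = 1/4 each.
If it is in envelope 4 (prior 1/4): the presenter opened envelope 4, so this case is ruled out; weight (1/4)·0 = 0.
The weights sum to 3/4.
So P(the cheque in envelope 2 | the presenter opened envelope 4) = (1/4) / (3/4) = 1/3.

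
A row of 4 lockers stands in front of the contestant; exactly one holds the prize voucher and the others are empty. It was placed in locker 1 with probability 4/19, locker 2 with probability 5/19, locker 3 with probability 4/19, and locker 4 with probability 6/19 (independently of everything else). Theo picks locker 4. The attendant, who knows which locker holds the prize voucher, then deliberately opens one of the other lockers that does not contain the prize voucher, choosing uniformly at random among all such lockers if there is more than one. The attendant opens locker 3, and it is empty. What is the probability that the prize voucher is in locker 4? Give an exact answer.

Consider each possible location of the prize voucher in turn.
If it is in locker 1 (prior 4/19): the attendant has 2 equally likely choices, so probability 1/2; weight (4/19)·(1/2) = 2/19.
If it is in locker 2 (prior 5/19): the attendant has 2 equally likely choices, so probability 1/2; weight (5/19)·(1/2) = 5/38.
If it is in locker 3 (prior 4/19): the attendant opened locker 3, so this case is ruled out; weight (4/19)·0 = 0.
If it is in locker 4 (prior 6/19): the attendant has 3 equally likely choices, so probability 1/3; weight (6/19)·(1/3) = 2/19.
The weights sum to 13/38.
So P(the prize voucher in locker 4 | the attendant opened locker 3) = (2/19) / (13/38) = 4/13.

4/13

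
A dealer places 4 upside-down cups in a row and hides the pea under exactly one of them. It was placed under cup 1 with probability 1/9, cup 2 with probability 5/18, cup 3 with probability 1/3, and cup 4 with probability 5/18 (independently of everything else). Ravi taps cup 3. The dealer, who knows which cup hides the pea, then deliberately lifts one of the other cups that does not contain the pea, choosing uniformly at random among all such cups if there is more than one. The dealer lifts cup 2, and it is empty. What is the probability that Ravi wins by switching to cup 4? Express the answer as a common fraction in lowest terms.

5/11

Consider each possible location of the pea in turn.
If it is under cup 1 (prior 1/9): the dealer has 2 equally likely choices, so probability 1/2; weight (1/9)·(1/2) = 1/18.
If it is under cup 2 (prior 5/18): the dealer opened cup 2, so this case is ruled out; weight (5/18)·0 = 0.
If it is under cup 3 (prior 1/3): the dealer has 3 equally likely choices, so probability 1/3; weight (1/3)·(1/3) = 1/9.
If it is under cup 4 (prior 5/18): the dealer has 2 equally likely choices, so probability 1/2; weight (5/18)·(1/2) = 5/36.
The weights sum to 11/36.
So P(the pea under cup 4 | the dealer opened cup 2) = (5/36) / (11/36) = 5/11.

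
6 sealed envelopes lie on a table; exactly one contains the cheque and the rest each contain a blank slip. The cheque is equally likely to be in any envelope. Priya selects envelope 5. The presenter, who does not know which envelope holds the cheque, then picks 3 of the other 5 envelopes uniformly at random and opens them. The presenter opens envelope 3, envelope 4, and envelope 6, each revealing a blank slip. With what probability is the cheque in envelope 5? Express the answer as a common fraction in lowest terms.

1/3

Because the presenter chose which envelopes to open without knowing where the cheque is, the choice is independent of the prize location. Learning that none of the 3 opened envelopes holds the cheque simply rules out those 3 locations and leaves the remaining 3 envelopes still equally likely by symmetry.
So P(the cheque in envelope 5) = 1/3.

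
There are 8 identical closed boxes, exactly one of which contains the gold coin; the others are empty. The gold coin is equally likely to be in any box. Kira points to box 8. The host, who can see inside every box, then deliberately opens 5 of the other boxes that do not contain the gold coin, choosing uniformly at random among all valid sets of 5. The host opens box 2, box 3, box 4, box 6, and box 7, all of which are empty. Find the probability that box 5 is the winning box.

Condition on the true location of the gold coin.
If it is in either of boxes 1 and 5 (prior 1/8 each): the host has 6 equally likely choices, so probability 1/6; weight (1/8)·(1/6) = 1/48 each.
If it is in any of boxes 2, 3, 4, 6, and 7 (prior 1/8 each): that box was opened and seen not to hold the prize — ruled out; weight (1/8)·0 = 0 each.
If it is in box 8 (prior 1/8): the host has 21 equally likely choices, so probability 1/21; weight (1/8)·(1/21) = 1/168.
The weights sum to 1/21.
So P(the gold coin in box 5 | the host opened box 2, box 3, box 4, box 6, and box 7) = (1/48) / (1/21) = 7/16.

7/16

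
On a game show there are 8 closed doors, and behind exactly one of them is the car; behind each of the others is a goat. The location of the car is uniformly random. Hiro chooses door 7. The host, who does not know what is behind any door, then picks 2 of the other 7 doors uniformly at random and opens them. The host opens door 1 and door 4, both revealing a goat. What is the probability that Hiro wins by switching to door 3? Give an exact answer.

Consider each possible location of the car in turn.
If it is behind either of doors 1 and 4 (prior 1/8 each): that door was opened and seen not to hold the prize — ruled out; weight (1/8)·0 = 0 each.
If it is behind any of doors 2, 3, 5, 6, 7, and 8 (prior 1/8 each): the host picks exactly this set with probability 1/21 regardless, and none is the prize; weight (1/8)·(1/21) = 1/168 each.
The weights sum to 1/28.
So P(the car behind door 3 | the host opened door 1 and door 4) = (1/168) / (1/28) = 1/6.

1/6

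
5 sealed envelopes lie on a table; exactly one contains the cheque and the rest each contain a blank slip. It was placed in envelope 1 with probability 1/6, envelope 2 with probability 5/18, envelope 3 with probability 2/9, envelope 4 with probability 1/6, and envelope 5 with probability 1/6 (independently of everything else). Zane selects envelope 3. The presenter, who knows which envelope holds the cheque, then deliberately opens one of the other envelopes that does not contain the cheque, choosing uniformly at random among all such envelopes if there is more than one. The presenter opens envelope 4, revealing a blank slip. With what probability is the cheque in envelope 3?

Consider each possible location of the cheque in turn.
If it is in either of envelopes 1 and 5 (prior 1/6 each): the presenter has 3 equally likely choices, so probability 1/3; weight (1/6)·(1/3) = 1/18 each.
If it is in envelope 2 (prior 5/18): the presenter has 3 equally likely choices, so probability 1/3; weight (5/18)·(1/3) = 5/54.
If it is in envelope 3 (prior 2/9): the presenter has 4 equally likely choices, so probability 1/4; weight (2/9)·(1/4) = 1/18.
If it is in envelope 4 (prior 1/6): the presenter opened envelope 4, so this case is ruled out; weight (1/6)·0 = 0.
The weights sum to 7/27.
So P(the cheque in envelope 3 | the presenter opened envelope 4) = (1/18) / (7/27) = 3/14.

3/14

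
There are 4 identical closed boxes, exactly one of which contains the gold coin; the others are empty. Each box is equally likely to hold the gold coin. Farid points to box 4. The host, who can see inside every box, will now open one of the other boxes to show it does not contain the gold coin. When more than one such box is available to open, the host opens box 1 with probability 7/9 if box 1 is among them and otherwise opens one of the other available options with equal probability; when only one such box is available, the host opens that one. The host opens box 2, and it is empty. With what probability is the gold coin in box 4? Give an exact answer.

Apply Bayes' rule, conditioning on where the gold coin actually is.
If it is in box 1 (prior 1/4): box 1 holds the prize so is unavailable; the host chooses uniformly among the 2 others, probability 1/2; weight (1/4)·(1/2) = 1/8.
If it is in box 2 (prior 1/4): the host opened box 2, so this case is ruled out; weight (1/4)·0 = 0.
If it is in box 3 (prior 1/4): box 1 is available but not opened, probability 2/9; weight (1/4)·(2/9) = 1/18.
If it is in box 4 (prior 1/4): box 1 is available but not opened; box 2 gets probability (1 − 7/9)/2 = 1/9; weight (1/4)·(1/9) = 1/36.
The weights sum to 5/24.
So P(the gold coin in box 4 | the host opened box 2) = (1/36) / (5/24) = 2/15.

2/15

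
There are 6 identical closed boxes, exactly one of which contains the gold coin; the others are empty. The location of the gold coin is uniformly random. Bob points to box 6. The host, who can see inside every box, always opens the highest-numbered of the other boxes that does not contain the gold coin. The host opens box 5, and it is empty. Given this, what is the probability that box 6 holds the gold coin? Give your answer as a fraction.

1/5

Apply Bayes' rule, conditioning on where the gold coin actually is.
If it is in any of boxes 1, 2, 3, 4, and 6 (prior 1/6 each): box 5 is the highest-numbered option available, probability 1; weight (1/6)·1 = 1/6 each.
If it is in box 5 (prior 1/6): the host opened box 5, so this case is ruled out; weight (1/6)·0 = 0.
The weights sum to 5/6.
So P(the gold coin in box 6 | the host opened box 5) = (1/6) / (5/6) = 1/5.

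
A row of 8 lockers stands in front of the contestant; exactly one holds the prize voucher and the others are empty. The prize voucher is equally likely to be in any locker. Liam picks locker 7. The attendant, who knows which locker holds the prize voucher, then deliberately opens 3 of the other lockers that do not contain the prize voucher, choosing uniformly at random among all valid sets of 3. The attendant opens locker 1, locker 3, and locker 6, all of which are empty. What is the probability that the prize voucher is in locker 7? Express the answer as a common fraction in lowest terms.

Consider each possible location of the prize voucher in turn.
If it is in any of lockers 1, 3, and 6 (prior 1/8 each): that locker was opened and seen not to hold the prize — ruled out; weight (1/8)·0 = 0 each.
If it is in any of lockers 2, 4, 5, and 8 (prior 1/8 each): the attendant has 20 equally likely choices, so probability 1/20; weight (1/8)·(1/20) = 1/160 each.
If it is in locker 7 (prior 1/8): the attendant has 35 equally likely choices, so probability 1/35; weight (1/8)·(1/35) = 1/280.
The weights sum to 1/35.
So P(the prize voucher in locker 7 | the attendant opened locker 1, locker 3, and locker 6) = (1/280) / (1/35) = 1/8.

1/8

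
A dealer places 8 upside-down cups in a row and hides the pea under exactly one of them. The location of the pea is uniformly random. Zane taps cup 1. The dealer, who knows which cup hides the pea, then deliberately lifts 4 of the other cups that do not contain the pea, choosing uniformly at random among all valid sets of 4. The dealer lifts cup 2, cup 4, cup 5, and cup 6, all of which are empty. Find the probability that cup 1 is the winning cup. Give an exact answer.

1/8

Apply Bayes' rule, conditioning on where the pea actually is.
If it is under cup 1 (prior 1/8): the dealer has 35 equally likely choices, so probability 1/35; weight (1/8)·(1/35) = 1/280.
If it is under any of cups 2, 4, 5, and 6 (prior 1/8 each): that cup was opened and seen not to hold the prize — ruled out; weight (1/8)·0 = 0 each.
If it is under any of cups 3, 7, and 8 (prior 1/8 each): the dealer has 15 equally likely choices, so probability 1/15; weight (1/8)·(1/15) = 1/120 each.
The weights sum to 1/35.
So P(the pea under cup 1 | the dealer opened cup 2, cup 4, cup 5, and cup 6) = (1/280) / (1/35) = 1/8.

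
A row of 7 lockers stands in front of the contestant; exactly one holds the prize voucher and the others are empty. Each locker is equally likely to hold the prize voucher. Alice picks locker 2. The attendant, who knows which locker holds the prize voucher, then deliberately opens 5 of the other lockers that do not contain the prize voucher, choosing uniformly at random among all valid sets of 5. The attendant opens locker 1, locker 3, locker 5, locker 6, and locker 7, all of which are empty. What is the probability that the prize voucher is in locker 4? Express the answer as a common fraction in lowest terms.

Consider each possible location of the prize voucher in turn.
If it is in any of lockers 1, 3, 5, 6, and 7 (prior 1/7 each): that locker was opened and seen not to hold the prize — ruled out; weight (1/7)·0 = 0 each.
If it is in locker 2 (prior 1/7): the attendant has 6 equally likely choices, so probability 1/6; weight (1/7)·(1/6) = 1/42.
If it is in locker 4 (prior 1/7): the attendant has no choice, probability 1; weight (1/7)·1 = 1/7.
The weights sum to 1/6.
So P(the prize voucher in locker 4 | the attendant opened locker 1, locker 3, locker 5, locker 6, and locker 7) = (1/7) / (1/6) = 6/7.

6/7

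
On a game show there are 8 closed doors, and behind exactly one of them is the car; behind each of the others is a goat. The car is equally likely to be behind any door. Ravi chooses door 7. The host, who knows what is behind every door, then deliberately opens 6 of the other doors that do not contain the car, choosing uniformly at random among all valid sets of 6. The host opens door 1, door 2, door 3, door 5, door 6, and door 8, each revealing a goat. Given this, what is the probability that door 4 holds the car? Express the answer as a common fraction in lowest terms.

Apply Bayes' rule, conditioning on where the car actually is.
If it is behind any of doors 1, 2, 3, 5, 6, and 8 (prior 1/8 each): that door was opened and seen not to hold the prize — ruled out; weight (1/8)·0 = 0 each.
If it is behind door 4 (prior 1/8): the host has no choice, probability 1; weight (1/8)·1 = 1/8.
If it is behind door 7 (prior 1/8): the host has 7 equally likely choices, so probability 1/7; weight (1/8)·(1/7) = 1/56.
The weights sum to 1/7.
So P(the car behind door 4 | the host opened door 1, door 2, door 3, door 5, door 6, and door 8) = (1/8) / (1/7) = 7/8.

7/8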